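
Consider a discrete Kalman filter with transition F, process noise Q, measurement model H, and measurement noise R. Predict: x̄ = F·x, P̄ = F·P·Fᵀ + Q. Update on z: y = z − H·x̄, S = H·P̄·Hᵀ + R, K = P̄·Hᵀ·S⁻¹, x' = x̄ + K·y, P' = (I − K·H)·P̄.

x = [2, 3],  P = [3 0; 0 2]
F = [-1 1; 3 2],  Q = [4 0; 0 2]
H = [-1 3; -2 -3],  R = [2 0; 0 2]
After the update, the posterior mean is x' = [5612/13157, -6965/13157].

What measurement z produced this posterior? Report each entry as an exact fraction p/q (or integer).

x̄ = F·x = [1, 12]
P̄ = F·P·Fᵀ + Q = [9 -5; -5 37]
S = H·P̄·Hᵀ + R = [374 -300; -300 311]
K = P̄·Hᵀ·S⁻¹ = [-4182/13157 -4161/13157; 2888/13157 -1487/13157]
x' − x̄ = [-7545/13157, -164849/13157] = K·y
y = (KᵀK)⁻¹·Kᵀ·(x' − x̄) = [-37, 39]
z = y + H·x̄ = [-37, 39] + [35, -38] = [-2, 1]

z = [-2, 1]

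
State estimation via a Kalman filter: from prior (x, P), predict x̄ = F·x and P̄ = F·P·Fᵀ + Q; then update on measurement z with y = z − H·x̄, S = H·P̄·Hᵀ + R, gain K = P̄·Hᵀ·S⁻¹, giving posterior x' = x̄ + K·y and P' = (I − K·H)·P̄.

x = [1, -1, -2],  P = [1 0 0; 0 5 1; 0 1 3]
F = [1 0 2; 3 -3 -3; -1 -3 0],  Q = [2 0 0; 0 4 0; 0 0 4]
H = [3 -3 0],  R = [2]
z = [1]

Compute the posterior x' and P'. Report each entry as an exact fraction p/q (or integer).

x̄ = F·x = [-3, 12, 2]
P̄ = F·P·Fᵀ + Q = [15 -21 -7; -21 103 51; -7 51 50]
y = z − H·x̄ = [46]
S = H·P̄·Hᵀ + R = [1442]
K = P̄·Hᵀ·S⁻¹ = [54/721; -186/721; -87/721]
x' = x̄ + K·y = [321/721, 96/721, -2560/721]
P' = (I − K·H)·P̄ = [4983/721 4947/721 4349/721; 4947/721 5071/721 4407/721; 4349/721 4407/721 20912/721]

x' = [321/721, 96/721, -2560/721]
P' = [4983/721 4947/721 4349/721; 4947/721 5071/721 4407/721; 4349/721 4407/721 20912/721]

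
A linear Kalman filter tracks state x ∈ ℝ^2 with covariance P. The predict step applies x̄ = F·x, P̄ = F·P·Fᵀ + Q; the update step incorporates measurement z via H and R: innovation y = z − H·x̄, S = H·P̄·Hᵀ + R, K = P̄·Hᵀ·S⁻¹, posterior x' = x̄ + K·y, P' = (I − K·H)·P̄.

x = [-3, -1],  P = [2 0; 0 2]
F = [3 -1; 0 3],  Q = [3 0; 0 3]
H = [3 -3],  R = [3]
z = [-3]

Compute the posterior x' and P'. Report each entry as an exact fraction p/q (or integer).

x' = [-1004/169, -831/169]
P' = [1364/169 1335/169; 1335/169 1362/169]

x̄ = F·x = [-8, -3]
P̄ = F·P·Fᵀ + Q = [23 -6; -6 21]
y = z − H·x̄ = [12]
S = H·P̄·Hᵀ + R = [507]
K = P̄·Hᵀ·S⁻¹ = [29/169; -27/169]
x' = x̄ + K·y = [-1004/169, -831/169]
P' = (I − K·H)·P̄ = [1364/169 1335/169; 1335/169 1362/169]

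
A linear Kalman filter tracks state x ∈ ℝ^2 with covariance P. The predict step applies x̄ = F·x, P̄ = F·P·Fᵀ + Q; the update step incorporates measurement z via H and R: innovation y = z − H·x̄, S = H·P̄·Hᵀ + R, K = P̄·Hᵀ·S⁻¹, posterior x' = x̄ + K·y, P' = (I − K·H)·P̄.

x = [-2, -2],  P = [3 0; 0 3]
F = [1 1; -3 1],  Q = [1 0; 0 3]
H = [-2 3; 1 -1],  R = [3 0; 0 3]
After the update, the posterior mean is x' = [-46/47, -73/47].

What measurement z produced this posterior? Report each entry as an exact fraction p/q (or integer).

z = [-2, 3]

x̄ = F·x = [-4, 4]
P̄ = F·P·Fᵀ + Q = [7 -6; -6 33]
S = H·P̄·Hᵀ + R = [400 -143; -143 55]
K = P̄·Hᵀ·S⁻¹ = [3/47 208/517; 16/47 91/517]
x' − x̄ = [142/47, -261/47] = K·y
y = (KᵀK)⁻¹·Kᵀ·(x' − x̄) = [-22, 11]
z = y + H·x̄ = [-22, 11] + [20, -8] = [-2, 3]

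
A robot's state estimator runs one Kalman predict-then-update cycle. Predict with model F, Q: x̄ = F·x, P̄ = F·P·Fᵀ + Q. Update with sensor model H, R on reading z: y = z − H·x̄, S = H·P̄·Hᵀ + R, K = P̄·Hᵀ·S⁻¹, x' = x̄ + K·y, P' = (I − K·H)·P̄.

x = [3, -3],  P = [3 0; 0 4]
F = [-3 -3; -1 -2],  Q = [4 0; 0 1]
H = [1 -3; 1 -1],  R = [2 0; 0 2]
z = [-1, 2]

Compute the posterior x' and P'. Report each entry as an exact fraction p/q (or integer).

x' = [1671/574, 409/287]
P' = [1322/287 535/287; 535/287 271/287]

x̄ = F·x = [0, 3]
P̄ = F·P·Fᵀ + Q = [67 33; 33 20]
y = z − H·x̄ = [8, 5]
S = H·P̄·Hᵀ + R = [51 -5; -5 23]
K = P̄·Hᵀ·S⁻¹ = [-283/574 787/574; -139/287 132/287]
x' = x̄ + K·y = [1671/574, 409/287]
P' = (I − K·H)·P̄ = [1322/287 535/287; 535/287 271/287]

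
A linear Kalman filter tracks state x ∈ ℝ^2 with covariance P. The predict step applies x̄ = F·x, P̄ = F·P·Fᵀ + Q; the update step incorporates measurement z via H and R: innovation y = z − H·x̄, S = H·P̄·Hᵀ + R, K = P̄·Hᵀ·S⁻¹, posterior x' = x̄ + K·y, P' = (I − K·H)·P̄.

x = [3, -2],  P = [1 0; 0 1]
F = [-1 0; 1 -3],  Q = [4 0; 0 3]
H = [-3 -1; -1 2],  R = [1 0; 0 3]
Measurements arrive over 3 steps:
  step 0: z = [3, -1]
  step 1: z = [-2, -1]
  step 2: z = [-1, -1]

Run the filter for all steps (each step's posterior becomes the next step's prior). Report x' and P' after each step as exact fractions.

step 0: x̄ = F·x = [-3, 9]
step 0: P̄ = F·P·Fᵀ + Q = [5 -1; -1 13]
step 0: y = z − H·x̄ = [3, -22]
step 0: S = H·P̄·Hᵀ + R = [53 -6; -6 64]
step 0: K = P̄·Hᵀ·S⁻¹ = [-469/1678 -455/3356; -239/1678 1371/3356]
step 0: x' = x̄ + K·y = [-718/839, -348/839]
step 0: P' = (I − K·H)·P̄ = [463/3356 -451/3356; -451/3356 1831/3356]
step 1: x̄ = F·x = [718/839, 326/839]
step 1: P̄ = F·P·Fᵀ + Q = [13887/3356 -454/839; -454/839 7429/839]
step 1: y = z − H·x̄ = [802/839, -773/839]
step 1: S = H·P̄·Hᵀ + R = [147159/3356 -8691/3356; -8691/3356 150083/3356]
step 1: K = P̄·Hᵀ·S⁻¹ = [-1827269/6558561 -290462/2186187; -926671/6558561 874283/2186187]
step 1: x' = x̄ + K·y = [4668842/6558561, -753947/6558561]
step 1: P' = (I − K·H)·P̄ = [895528/6558561 -859315/6558561; -859315/6558561 3504616/6558561]
step 2: x̄ = F·x = [-4668842/6558561, 6930683/6558561]
step 2: P̄ = F·P·Fᵀ + Q = [27129772/6558561 -3473473/6558561; -3473473/6558561 57268645/6558561]
step 2: y = z − H·x̄ = [-13634404/6558561, -2787641/728729]
step 2: S = H·P̄·Hᵀ + R = [287154316/6558561 -1753401/728729; -1753401/728729 32197103/728729]
step 2: K = P̄·Hᵀ·S⁻¹ = [-3524512643/12649239091 -1679459275/12649239091; -1785927235/12649239091 5054158434/12649239091]
step 2: x' = x̄ + K·y = [206387375/549966917, -98011251/549966917]
step 2: P' = (I − K·H)·P̄ = [1726771873/12649239091 -1655802976/12649239091; -1655802976/12649239091 6753336163/12649239091]

step 0: x' = [-718/839, -348/839], P' = [463/3356 -451/3356; -451/3356 1831/3356]
step 1: x' = [4668842/6558561, -753947/6558561], P' = [895528/6558561 -859315/6558561; -859315/6558561 3504616/6558561]
step 2: x' = [206387375/549966917, -98011251/549966917], P' = [1726771873/12649239091 -1655802976/12649239091; -1655802976/12649239091 6753336163/12649239091]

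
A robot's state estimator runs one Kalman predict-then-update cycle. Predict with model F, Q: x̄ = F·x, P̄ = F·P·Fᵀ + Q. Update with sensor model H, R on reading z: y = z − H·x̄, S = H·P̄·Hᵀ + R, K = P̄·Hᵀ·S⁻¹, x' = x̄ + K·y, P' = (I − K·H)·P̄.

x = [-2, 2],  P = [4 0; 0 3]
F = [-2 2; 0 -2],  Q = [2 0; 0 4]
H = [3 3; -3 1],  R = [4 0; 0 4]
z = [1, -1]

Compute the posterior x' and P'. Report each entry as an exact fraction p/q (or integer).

x̄ = F·x = [8, -4]
P̄ = F·P·Fᵀ + Q = [30 -12; -12 16]
y = z − H·x̄ = [-11, 27]
S = H·P̄·Hᵀ + R = [202 -150; -150 362]
K = P̄·Hᵀ·S⁻¹ = [531/6328 -1563/6328; 759/3164 769/3164]
x' = x̄ + K·y = [1291/3164, -121/1582]
P' = (I − K·H)·P̄ = [435/1582 -129/791; -129/791 382/791]

x' = [1291/3164, -121/1582]
P' = [435/1582 -129/791; -129/791 382/791]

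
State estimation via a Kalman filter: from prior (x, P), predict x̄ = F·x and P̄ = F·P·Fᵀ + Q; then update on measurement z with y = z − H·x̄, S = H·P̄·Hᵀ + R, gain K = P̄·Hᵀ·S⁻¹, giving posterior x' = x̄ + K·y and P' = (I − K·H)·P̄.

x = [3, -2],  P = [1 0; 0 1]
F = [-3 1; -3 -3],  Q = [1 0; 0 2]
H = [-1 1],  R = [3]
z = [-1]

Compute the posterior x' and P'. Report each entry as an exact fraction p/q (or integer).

x' = [-197/22, -96/11]
P' = [217/22 101/11; 101/11 122/11]

x̄ = F·x = [-11, -3]
P̄ = F·P·Fᵀ + Q = [11 6; 6 20]
y = z − H·x̄ = [-9]
S = H·P̄·Hᵀ + R = [22]
K = P̄·Hᵀ·S⁻¹ = [-5/22; 7/11]
x' = x̄ + K·y = [-197/22, -96/11]
P' = (I − K·H)·P̄ = [217/22 101/11; 101/11 122/11]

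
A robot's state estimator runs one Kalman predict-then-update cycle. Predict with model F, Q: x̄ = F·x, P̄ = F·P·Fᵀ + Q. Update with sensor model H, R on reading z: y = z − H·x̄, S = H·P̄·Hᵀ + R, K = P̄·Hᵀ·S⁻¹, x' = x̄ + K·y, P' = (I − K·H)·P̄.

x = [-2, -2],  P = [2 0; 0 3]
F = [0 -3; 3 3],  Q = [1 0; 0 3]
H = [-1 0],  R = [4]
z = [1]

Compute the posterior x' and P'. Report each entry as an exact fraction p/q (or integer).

x̄ = F·x = [6, -12]
P̄ = F·P·Fᵀ + Q = [28 -27; -27 48]
y = z − H·x̄ = [7]
S = H·P̄·Hᵀ + R = [32]
K = P̄·Hᵀ·S⁻¹ = [-7/8; 27/32]
x' = x̄ + K·y = [-1/8, -195/32]
P' = (I − K·H)·P̄ = [7/2 -27/8; -27/8 807/32]

x' = [-1/8, -195/32]
P' = [7/2 -27/8; -27/8 807/32]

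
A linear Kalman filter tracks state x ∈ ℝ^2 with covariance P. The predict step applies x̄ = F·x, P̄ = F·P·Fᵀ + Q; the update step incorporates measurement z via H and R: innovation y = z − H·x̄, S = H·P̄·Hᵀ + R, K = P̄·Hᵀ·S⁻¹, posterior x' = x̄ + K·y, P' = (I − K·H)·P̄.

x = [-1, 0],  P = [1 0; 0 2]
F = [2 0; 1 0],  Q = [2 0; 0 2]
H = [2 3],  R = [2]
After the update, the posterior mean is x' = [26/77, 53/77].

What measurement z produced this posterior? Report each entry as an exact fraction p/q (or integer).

z = [3]

x̄ = F·x = [-2, -1]
P̄ = F·P·Fᵀ + Q = [6 2; 2 3]
S = H·P̄·Hᵀ + R = [77]
K = P̄·Hᵀ·S⁻¹ = [18/77; 13/77]
x' − x̄ = [180/77, 130/77] = K·y
y = (KᵀK)⁻¹·Kᵀ·(x' − x̄) = [10]
z = y + H·x̄ = [10] + [-7] = [3]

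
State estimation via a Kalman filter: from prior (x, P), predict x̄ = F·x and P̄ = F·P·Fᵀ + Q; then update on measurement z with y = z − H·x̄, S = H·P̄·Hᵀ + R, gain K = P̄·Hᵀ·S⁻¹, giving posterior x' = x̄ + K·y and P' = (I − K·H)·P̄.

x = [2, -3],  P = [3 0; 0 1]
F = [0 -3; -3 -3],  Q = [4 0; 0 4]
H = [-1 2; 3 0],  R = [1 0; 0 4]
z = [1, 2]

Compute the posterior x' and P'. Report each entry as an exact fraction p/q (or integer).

x̄ = F·x = [9, 3]
P̄ = F·P·Fᵀ + Q = [13 9; 9 40]
y = z − H·x̄ = [4, -25]
S = H·P̄·Hᵀ + R = [138 15; 15 121]
K = P̄·Hᵀ·S⁻¹ = [20/16473 1769/5491; 8186/16473 887/5491]
x' = x̄ + K·y = [15662/16473, 15638/16473]
P' = (I − K·H)·P̄ = [7076/16473 3548/16473; 3548/16473 5867/16473]

x' = [15662/16473, 15638/16473]
P' = [7076/16473 3548/16473; 3548/16473 5867/16473]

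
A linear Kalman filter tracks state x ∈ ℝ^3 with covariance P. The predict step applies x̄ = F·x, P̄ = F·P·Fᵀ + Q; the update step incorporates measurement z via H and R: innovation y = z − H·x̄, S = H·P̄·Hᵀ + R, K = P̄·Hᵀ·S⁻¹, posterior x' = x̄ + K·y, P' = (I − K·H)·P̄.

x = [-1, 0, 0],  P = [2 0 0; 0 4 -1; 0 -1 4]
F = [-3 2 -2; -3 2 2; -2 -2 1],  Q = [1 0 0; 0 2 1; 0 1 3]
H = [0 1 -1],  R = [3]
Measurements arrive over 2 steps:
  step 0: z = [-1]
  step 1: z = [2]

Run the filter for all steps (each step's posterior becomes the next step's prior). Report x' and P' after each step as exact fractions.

step 0: x' = [33/17, 65/34, 48/17], P' = [679/17 -27/17 -54/17; -27/17 1623/68 378/17; -54/17 378/17 399/17]
step 1: x' = [-101567/11020, -751/290, -50911/11020], P' = [3475987/11020 67071/290 2540751/11020; 67071/290 28197/145 55563/290; 2540751/11020 55563/290 2112723/11020]

step 0: x̄ = F·x = [3, 3, 2]
step 0: P̄ = F·P·Fᵀ + Q = [59 18 -18; 18 44 7; -18 7 35]
step 0: y = z − H·x̄ = [-2]
step 0: S = H·P̄·Hᵀ + R = [68]
step 0: K = P̄·Hᵀ·S⁻¹ = [9/17; 37/68; -7/17]
step 0: x' = x̄ + K·y = [33/17, 65/34, 48/17]
step 0: P' = (I − K·H)·P̄ = [679/17 -27/17 -54/17; -27/17 1623/68 378/17; -54/17 378/17 399/17]
step 1: x̄ = F·x = [-130/17, 62/17, -83/17]
step 1: P̄ = F·P·Fᵀ + Q = [5999/17 6462/17 3813/17; 6462/17 13360/17 2834/17; 3813/17 2834/17 3277/17]
step 1: y = z − H·x̄ = [-111/17]
step 1: S = H·P̄·Hᵀ + R = [11020/17]
step 1: K = P̄·Hᵀ·S⁻¹ = [2649/11020; 277/290; -443/11020]
step 1: x' = x̄ + K·y = [-101567/11020, -751/290, -50911/11020]
step 1: P' = (I − K·H)·P̄ = [3475987/11020 67071/290 2540751/11020; 67071/290 28197/145 55563/290; 2540751/11020 55563/290 2112723/11020]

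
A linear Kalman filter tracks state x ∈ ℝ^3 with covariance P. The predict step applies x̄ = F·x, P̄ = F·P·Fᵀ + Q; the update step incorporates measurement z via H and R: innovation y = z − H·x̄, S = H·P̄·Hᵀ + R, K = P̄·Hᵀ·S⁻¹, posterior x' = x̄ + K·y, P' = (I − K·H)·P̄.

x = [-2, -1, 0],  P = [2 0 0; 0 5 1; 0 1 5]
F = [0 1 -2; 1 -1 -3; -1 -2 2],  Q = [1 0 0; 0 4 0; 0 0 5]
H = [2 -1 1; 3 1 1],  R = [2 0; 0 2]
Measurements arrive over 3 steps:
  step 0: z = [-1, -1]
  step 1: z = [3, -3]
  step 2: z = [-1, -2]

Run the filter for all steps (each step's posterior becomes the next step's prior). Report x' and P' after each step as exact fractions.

step 0: x' = [-1522/805, 669/805, 3127/805], P' = [3888/805 -1852/805 -9378/805; -1852/805 1662/805 4482/805; -9378/805 4482/805 23358/805]
step 1: x' = [-89238828/129816053, -342033166/129816053, 212149833/129816053], P' = [227747032/129816053 -83562884/129816053 -530695442/129816053; -83562884/129816053 153311684/129816053 194841696/129816053; -530695442/129816053 194841696/129816053 1350333078/129816053]
step 2: x' = [-1709568967925/500969314263, 204203863891/166989771421, 3484677112106/500969314263], P' = [2631411673304/1502907942789 -318839765812/500969314263 -6131881817690/1502907942789; -318839765812/500969314263 195586398234/166989771421 743176204102/500969314263; -6131881817690/1502907942789 743176204102/500969314263 15605348346356/1502907942789]

step 0: x̄ = F·x = [-1, -1, 4]
step 0: P̄ = F·P·Fᵀ + Q = [22 24 -24; 24 62 -18; -24 -18 39]
step 0: y = z − H·x̄ = [-4, -1]
step 0: S = H·P̄·Hᵀ + R = [35 -35; -35 265]
step 0: K = P̄·Hᵀ·S⁻¹ = [25/161 31/115; -442/805 42/115; 12/161 -21/115]
step 0: x' = x̄ + K·y = [-1522/805, 669/805, 3127/805]
step 0: P' = (I − K·H)·P̄ = [3888/805 -1852/805 -9378/805; -1852/805 1662/805 4482/805; -9378/805 4482/805 23358/805]
step 1: x̄ = F·x = [-1117/161, -11572/805, 6438/805]
step 1: P̄ = F·P·Fᵀ + Q = [77971/805 150908/805 -86768/805; 150908/805 305856/805 -167822/805; -86768/805 -167822/805 102241/805]
step 1: y = z − H·x̄ = [-885/161, 2782/115]
step 1: S = H·P̄·Hᵀ + R = [106531/805 -45791/115; -45791/115 165806/115]
step 1: K = P̄·Hᵀ·S⁻¹ = [4180753/129816053 34491385/129816053; -62797878/129816053 48732364/129816053; 47050249/129816053 -23455776/129816053]
step 1: x' = x̄ + K·y = [-89238828/129816053, -342033166/129816053, 212149833/129816053]
step 1: P' = (I − K·H)·P̄ = [227747032/129816053 -83562884/129816053 -530695442/129816053; -83562884/129816053 153311684/129816053 194841696/129816053; -530695442/129816053 194841696/129816053 1350333078/129816053]
step 2: x̄ = F·x = [-766332832/129816053, -383655161/129816053, 1197604826/129816053]
step 2: P̄ = F·P·Fᵀ + Q = [4905093265/129816053 8731673088/129816053 -5516733504/129816053; 8731673088/129816053 17573669226/129816053 -9813669674/129816053; -5516733504/129816053 -9813669674/129816053 7121203009/129816053]
step 2: y = z − H·x̄ = [-178410376/129816053, 1225416725/129816053]
step 2: S = H·P̄·Hᵀ + R = [7208590381/129816053 -17337247235/129816053; -17337247235/129816053 68762641882/129816053]
step 2: K = P̄·Hᵀ·S⁻¹ = [3975492107/136627994799 402916952393/1502907942789; -21875569192/45542664933 186708050684/500969314263; 50548004485/136627994799 -280384247204/1502907942789]
step 2: x' = x̄ + K·y = [-1709568967925/500969314263, 204203863891/166989771421, 3484677112106/500969314263]
step 2: P' = (I − K·H)·P̄ = [2631411673304/1502907942789 -318839765812/500969314263 -6131881817690/1502907942789; -318839765812/500969314263 195586398234/166989771421 743176204102/500969314263; -6131881817690/1502907942789 743176204102/500969314263 15605348346356/1502907942789]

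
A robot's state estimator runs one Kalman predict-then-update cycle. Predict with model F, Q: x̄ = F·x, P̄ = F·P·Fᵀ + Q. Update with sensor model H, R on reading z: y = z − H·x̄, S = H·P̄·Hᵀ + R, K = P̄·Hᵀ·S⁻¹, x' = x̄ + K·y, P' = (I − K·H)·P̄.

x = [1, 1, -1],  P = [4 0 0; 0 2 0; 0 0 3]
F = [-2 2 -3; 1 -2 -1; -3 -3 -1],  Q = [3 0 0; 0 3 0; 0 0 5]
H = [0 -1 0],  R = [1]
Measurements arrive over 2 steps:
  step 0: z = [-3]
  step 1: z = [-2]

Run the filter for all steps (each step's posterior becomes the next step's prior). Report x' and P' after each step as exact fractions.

step 0: x̄ = F·x = [3, 0, -5]
step 0: P̄ = F·P·Fᵀ + Q = [54 -7 21; -7 18 3; 21 3 62]
step 0: y = z − H·x̄ = [-3]
step 0: S = H·P̄·Hᵀ + R = [19]
step 0: K = P̄·Hᵀ·S⁻¹ = [7/19; -18/19; -3/19]
step 0: x' = x̄ + K·y = [36/19, 54/19, -86/19]
step 0: P' = (I − K·H)·P̄ = [977/19 -7/19 420/19; -7/19 18/19 3/19; 420/19 3/19 1169/19]
step 1: x̄ = F·x = [294/19, 14/19, -184/19]
step 1: P̄ = F·P·Fᵀ + Q = [19618/19 1031/19 13902/19; 1031/19 1475/19 -820/19; 13902/19 -820/19 12631/19]
step 1: y = z − H·x̄ = [-24/19]
step 1: S = H·P̄·Hᵀ + R = [1494/19]
step 1: K = P̄·Hᵀ·S⁻¹ = [-1031/1494; -1475/1494; 410/747]
step 1: x' = x̄ + K·y = [4070/249, 494/249, -2584/249]
step 1: P' = (I − K·H)·P̄ = [1486649/1494 1031/1494 568816/747; 1031/1494 1475/1494 -410/747; 568816/747 -410/747 478903/747]

step 0: x' = [36/19, 54/19, -86/19], P' = [977/19 -7/19 420/19; -7/19 18/19 3/19; 420/19 3/19 1169/19]
step 1: x' = [4070/249, 494/249, -2584/249], P' = [1486649/1494 1031/1494 568816/747; 1031/1494 1475/1494 -410/747; 568816/747 -410/747 478903/747]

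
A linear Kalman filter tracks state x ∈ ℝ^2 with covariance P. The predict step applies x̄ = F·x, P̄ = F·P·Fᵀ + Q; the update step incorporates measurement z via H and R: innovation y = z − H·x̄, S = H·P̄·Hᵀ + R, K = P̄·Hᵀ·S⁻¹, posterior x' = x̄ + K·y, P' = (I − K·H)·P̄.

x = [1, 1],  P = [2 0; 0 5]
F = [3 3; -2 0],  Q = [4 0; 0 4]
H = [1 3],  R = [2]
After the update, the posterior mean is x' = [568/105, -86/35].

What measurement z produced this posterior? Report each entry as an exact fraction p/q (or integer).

z = [-2]

x̄ = F·x = [6, -2]
P̄ = F·P·Fᵀ + Q = [67 -12; -12 12]
S = H·P̄·Hᵀ + R = [105]
K = P̄·Hᵀ·S⁻¹ = [31/105; 8/35]
x' − x̄ = [-62/105, -16/35] = K·y
y = (KᵀK)⁻¹·Kᵀ·(x' − x̄) = [-2]
z = y + H·x̄ = [-2] + [0] = [-2]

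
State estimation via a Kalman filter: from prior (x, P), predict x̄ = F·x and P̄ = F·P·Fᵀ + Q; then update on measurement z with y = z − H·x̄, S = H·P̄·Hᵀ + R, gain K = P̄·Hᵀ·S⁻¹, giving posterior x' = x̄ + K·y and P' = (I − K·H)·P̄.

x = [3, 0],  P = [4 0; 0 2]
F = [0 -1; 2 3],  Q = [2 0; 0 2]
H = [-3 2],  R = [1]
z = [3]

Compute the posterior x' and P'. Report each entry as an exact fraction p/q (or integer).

x' = [216/253, 708/253]
P' = [436/253 642/253; 642/253 1008/253]

x̄ = F·x = [0, 6]
P̄ = F·P·Fᵀ + Q = [4 -6; -6 36]
y = z − H·x̄ = [-9]
S = H·P̄·Hᵀ + R = [253]
K = P̄·Hᵀ·S⁻¹ = [-24/253; 90/253]
x' = x̄ + K·y = [216/253, 708/253]
P' = (I − K·H)·P̄ = [436/253 642/253; 642/253 1008/253]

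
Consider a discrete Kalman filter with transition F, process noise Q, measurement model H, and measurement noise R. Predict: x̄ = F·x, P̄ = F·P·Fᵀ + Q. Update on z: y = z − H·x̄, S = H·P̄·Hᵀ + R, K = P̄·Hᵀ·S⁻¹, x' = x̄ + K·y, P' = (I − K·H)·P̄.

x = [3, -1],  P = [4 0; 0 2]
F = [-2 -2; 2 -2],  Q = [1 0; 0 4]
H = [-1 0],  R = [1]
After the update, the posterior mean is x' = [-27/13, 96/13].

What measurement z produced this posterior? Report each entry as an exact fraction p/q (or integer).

x̄ = F·x = [-4, 8]
P̄ = F·P·Fᵀ + Q = [25 -8; -8 28]
S = H·P̄·Hᵀ + R = [26]
K = P̄·Hᵀ·S⁻¹ = [-25/26; 4/13]
x' − x̄ = [25/13, -8/13] = K·y
y = (KᵀK)⁻¹·Kᵀ·(x' − x̄) = [-2]
z = y + H·x̄ = [-2] + [4] = [2]

z = [2]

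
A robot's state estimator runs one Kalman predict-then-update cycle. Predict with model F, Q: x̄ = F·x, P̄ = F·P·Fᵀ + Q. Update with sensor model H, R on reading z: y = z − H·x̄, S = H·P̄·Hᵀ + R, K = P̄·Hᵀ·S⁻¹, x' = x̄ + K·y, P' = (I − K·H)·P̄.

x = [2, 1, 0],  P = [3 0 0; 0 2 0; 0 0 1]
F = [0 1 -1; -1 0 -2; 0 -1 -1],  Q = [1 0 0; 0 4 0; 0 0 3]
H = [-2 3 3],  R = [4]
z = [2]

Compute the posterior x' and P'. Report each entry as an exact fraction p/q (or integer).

x̄ = F·x = [1, -2, -1]
P̄ = F·P·Fᵀ + Q = [4 2 -1; 2 11 2; -1 2 6]
y = z − H·x̄ = [13]
S = H·P̄·Hᵀ + R = [197]
K = P̄·Hᵀ·S⁻¹ = [-5/197; 35/197; 26/197]
x' = x̄ + K·y = [132/197, 61/197, 141/197]
P' = (I − K·H)·P̄ = [763/197 569/197 -67/197; 569/197 942/197 -516/197; -67/197 -516/197 506/197]

x' = [132/197, 61/197, 141/197]
P' = [763/197 569/197 -67/197; 569/197 942/197 -516/197; -67/197 -516/197 506/197]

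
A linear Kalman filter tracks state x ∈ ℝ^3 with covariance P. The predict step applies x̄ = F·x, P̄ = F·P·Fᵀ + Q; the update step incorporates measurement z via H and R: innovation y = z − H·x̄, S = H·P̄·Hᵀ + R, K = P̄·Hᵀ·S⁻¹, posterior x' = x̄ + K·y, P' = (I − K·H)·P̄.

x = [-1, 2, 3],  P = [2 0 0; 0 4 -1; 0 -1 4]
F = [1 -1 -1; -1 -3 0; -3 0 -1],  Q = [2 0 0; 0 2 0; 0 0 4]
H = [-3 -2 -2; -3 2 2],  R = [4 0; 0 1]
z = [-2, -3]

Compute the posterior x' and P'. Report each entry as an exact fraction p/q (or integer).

x' = [38044/51563, 43188/51563, -60799/51563]
P' = [7060/51563 6952/51563 -608/51563; 6952/51563 1272851/103126 -1248613/103126; -608/51563 -1248613/103126 1256343/103126]

x̄ = F·x = [-6, -5, 0]
P̄ = F·P·Fᵀ + Q = [10 7 -3; 7 40 3; -3 3 26]
y = z − H·x̄ = [-30, -11]
S = H·P̄·Hᵀ + R = [430 -198; -198 331]
K = P̄·Hᵀ·S⁻¹ = [-8467/51563 -8492/51563; -22547/103126 3382/51563; -2953/103126 9554/51563]
x' = x̄ + K·y = [38044/51563, 43188/51563, -60799/51563]
P' = (I − K·H)·P̄ = [7060/51563 6952/51563 -608/51563; 6952/51563 1272851/103126 -1248613/103126; -608/51563 -1248613/103126 1256343/103126]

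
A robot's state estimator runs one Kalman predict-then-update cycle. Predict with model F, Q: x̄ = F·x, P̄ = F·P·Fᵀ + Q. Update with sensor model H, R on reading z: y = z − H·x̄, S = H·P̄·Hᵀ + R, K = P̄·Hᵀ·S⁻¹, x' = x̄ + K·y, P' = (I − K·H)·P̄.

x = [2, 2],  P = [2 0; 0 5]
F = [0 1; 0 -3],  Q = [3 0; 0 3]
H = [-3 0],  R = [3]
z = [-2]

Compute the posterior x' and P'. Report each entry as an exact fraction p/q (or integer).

x' = [18/25, -18/5]
P' = [8/25 -3/5; -3/5 21]

x̄ = F·x = [2, -6]
P̄ = F·P·Fᵀ + Q = [8 -15; -15 48]
y = z − H·x̄ = [4]
S = H·P̄·Hᵀ + R = [75]
K = P̄·Hᵀ·S⁻¹ = [-8/25; 3/5]
x' = x̄ + K·y = [18/25, -18/5]
P' = (I − K·H)·P̄ = [8/25 -3/5; -3/5 21]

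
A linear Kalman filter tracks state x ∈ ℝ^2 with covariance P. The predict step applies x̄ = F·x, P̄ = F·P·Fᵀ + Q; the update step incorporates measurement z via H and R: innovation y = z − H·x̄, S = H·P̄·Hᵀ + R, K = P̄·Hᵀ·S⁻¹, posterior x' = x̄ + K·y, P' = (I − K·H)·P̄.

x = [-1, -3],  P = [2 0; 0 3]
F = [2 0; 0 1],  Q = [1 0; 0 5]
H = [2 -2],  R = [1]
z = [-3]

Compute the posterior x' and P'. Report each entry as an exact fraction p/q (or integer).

x' = [-76/23, -127/69]
P' = [99/23 96/23; 96/23 296/69]

x̄ = F·x = [-2, -3]
P̄ = F·P·Fᵀ + Q = [9 0; 0 8]
y = z − H·x̄ = [-5]
S = H·P̄·Hᵀ + R = [69]
K = P̄·Hᵀ·S⁻¹ = [6/23; -16/69]
x' = x̄ + K·y = [-76/23, -127/69]
P' = (I − K·H)·P̄ = [99/23 96/23; 96/23 296/69]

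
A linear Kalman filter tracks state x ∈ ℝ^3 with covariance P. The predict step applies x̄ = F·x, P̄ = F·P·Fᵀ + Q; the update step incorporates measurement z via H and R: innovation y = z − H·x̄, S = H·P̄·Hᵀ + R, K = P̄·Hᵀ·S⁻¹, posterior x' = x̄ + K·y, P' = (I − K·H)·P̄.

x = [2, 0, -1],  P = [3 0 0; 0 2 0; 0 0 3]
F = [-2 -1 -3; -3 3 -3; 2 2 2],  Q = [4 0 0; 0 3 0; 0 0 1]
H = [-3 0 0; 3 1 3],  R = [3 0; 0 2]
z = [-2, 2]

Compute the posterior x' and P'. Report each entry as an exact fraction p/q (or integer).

x' = [12649/19400, -35493/19400, 6087/9700]
P' = [6381/19400 1383/19400 -3397/9700; 1383/19400 345669/19400 -55671/9700; -3397/9700 -55671/9700 11589/4850]

x̄ = F·x = [-1, -3, 2]
P̄ = F·P·Fᵀ + Q = [45 39 -34; 39 75 -24; -34 -24 33]
y = z − H·x̄ = [-5, 2]
S = H·P̄·Hᵀ + R = [408 -216; -216 257]
K = P̄·Hᵀ·S⁻¹ = [-6381/19400 9/2425; -1383/19400 987/2425; 3397/9700 459/2425]
x' = x̄ + K·y = [12649/19400, -35493/19400, 6087/9700]
P' = (I − K·H)·P̄ = [6381/19400 1383/19400 -3397/9700; 1383/19400 345669/19400 -55671/9700; -3397/9700 -55671/9700 11589/4850]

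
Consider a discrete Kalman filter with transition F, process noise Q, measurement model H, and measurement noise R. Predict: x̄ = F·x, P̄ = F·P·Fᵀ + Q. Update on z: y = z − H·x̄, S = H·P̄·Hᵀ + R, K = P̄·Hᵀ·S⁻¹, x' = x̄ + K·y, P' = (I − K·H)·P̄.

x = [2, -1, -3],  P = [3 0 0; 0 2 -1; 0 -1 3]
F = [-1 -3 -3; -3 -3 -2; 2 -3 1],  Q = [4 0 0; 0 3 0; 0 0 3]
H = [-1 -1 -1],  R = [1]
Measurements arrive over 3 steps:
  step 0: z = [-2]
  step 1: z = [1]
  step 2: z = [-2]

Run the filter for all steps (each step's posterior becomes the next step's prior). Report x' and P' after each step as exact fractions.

step 0: x̄ = F·x = [10, 3, 4]
step 0: P̄ = F·P·Fᵀ + Q = [34 30 -3; 30 48 -9; -3 -9 42]
step 0: y = z − H·x̄ = [15]
step 0: S = H·P̄·Hᵀ + R = [161]
step 0: K = P̄·Hᵀ·S⁻¹ = [-61/161; -3/7; -30/161]
step 0: x' = x̄ + K·y = [695/161, -24/7, 194/161]
step 0: P' = (I − K·H)·P̄ = [1753/161 27/7 -2313/161; 27/7 129/7 -153/7; -2313/161 -153/7 5862/161]
step 1: x̄ = F·x = [379/161, -817/161, 3240/161]
step 1: P̄ = F·P·Fᵀ + Q = [8364/161 -3642/161 -1175/161; -3642/161 7605/161 11958/161; -1175/161 11958/161 44470/161]
step 1: y = z − H·x̄ = [2963/161]
step 1: S = H·P̄·Hᵀ + R = [74882/161]
step 1: K = P̄·Hᵀ·S⁻¹ = [-3547/74882; -15921/74882; -55253/74882]
step 1: x' = x̄ + K·y = [110997/74882, -672997/74882, 490081/74882]
step 1: P' = (I − K·H)·P̄ = [3811999/74882 -2044671/74882 -1763781/74882; -2044671/74882 1962729/74882 97863/74882; -1763781/74882 97863/74882 1721171/74882]
step 2: x̄ = F·x = [437751/74882, 352919/37441, 1365533/37441]
step 2: P̄ = F·P·Fᵀ + Q = [16177449/74882 -1521057/37441 11972354/37441; -1521057/37441 1143394/37441 -1071866/37441; 11972354/37441 -1071866/37441 25876062/37441]
step 2: y = z − H·x̄ = [3724891/74882]
step 2: S = H·P̄·Hᵀ + R = [107808967/74882]
step 2: K = P̄·Hᵀ·S⁻¹ = [-5297149/15401281; 2899058/107808967; -73553100/107808967]
step 2: x' = x̄ + K·y = [-4230844/375641, 28302852/2629487, 6662881/2629487]
step 2: P' = (I − K·H)·P̄ = [100605763/2200183 -420604556/15401281 -278338636/15401281; -420604556/15401281 3180092876/107808967 -238760042/107808967; -278338636/15401281 -238760042/107808967 2260683594/107808967]

step 0: x' = [695/161, -24/7, 194/161], P' = [1753/161 27/7 -2313/161; 27/7 129/7 -153/7; -2313/161 -153/7 5862/161]
step 1: x' = [110997/74882, -672997/74882, 490081/74882], P' = [3811999/74882 -2044671/74882 -1763781/74882; -2044671/74882 1962729/74882 97863/74882; -1763781/74882 97863/74882 1721171/74882]
step 2: x' = [-4230844/375641, 28302852/2629487, 6662881/2629487], P' = [100605763/2200183 -420604556/15401281 -278338636/15401281; -420604556/15401281 3180092876/107808967 -238760042/107808967; -278338636/15401281 -238760042/107808967 2260683594/107808967]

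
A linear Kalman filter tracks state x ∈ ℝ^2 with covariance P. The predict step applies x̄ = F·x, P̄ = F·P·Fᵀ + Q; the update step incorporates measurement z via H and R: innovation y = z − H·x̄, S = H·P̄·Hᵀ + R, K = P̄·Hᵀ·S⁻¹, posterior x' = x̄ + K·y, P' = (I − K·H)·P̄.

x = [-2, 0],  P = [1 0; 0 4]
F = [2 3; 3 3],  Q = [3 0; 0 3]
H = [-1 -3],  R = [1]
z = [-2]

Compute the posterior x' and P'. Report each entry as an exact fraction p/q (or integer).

x' = [11/7, 12/91]
P' = [211/56 -33/28; -33/28 87/182]

x̄ = F·x = [-4, -6]
P̄ = F·P·Fᵀ + Q = [43 42; 42 48]
y = z − H·x̄ = [-24]
S = H·P̄·Hᵀ + R = [728]
K = P̄·Hᵀ·S⁻¹ = [-13/56; -93/364]
x' = x̄ + K·y = [11/7, 12/91]
P' = (I − K·H)·P̄ = [211/56 -33/28; -33/28 87/182]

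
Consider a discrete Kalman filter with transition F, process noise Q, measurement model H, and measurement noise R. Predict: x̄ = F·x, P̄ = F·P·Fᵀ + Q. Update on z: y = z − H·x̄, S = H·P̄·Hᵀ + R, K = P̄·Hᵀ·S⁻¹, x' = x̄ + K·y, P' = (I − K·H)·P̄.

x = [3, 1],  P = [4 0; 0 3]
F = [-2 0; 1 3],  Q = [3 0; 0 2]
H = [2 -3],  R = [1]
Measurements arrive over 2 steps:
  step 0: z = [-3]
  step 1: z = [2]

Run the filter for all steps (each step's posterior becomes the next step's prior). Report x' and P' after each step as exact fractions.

step 0: x̄ = F·x = [-6, 6]
step 0: P̄ = F·P·Fᵀ + Q = [19 -8; -8 33]
step 0: y = z − H·x̄ = [27]
step 0: S = H·P̄·Hᵀ + R = [470]
step 0: K = P̄·Hᵀ·S⁻¹ = [31/235; -23/94]
step 0: x' = x̄ + K·y = [-573/235, -57/94]
step 0: P' = (I − K·H)·P̄ = [2543/235 337/47; 337/47 457/94]
step 1: x̄ = F·x = [1146/235, -2001/470]
step 1: P̄ = F·P·Fᵀ + Q = [10877/235 -15196/235; -15196/235 46811/470]
step 1: y = z − H·x̄ = [-9647/470]
step 1: S = H·P̄·Hᵀ + R = [873489/470]
step 1: K = P̄·Hᵀ·S⁻¹ = [134684/873489; -201217/873489]
step 1: x' = x̄ + K·y = [1495192/873489, 411253/873489]
step 1: P' = (I − K·H)·P̄ = [1834255/873489 1177942/873489; 1177942/873489 852367/873489]

step 0: x' = [-573/235, -57/94], P' = [2543/235 337/47; 337/47 457/94]
step 1: x' = [1495192/873489, 411253/873489], P' = [1834255/873489 1177942/873489; 1177942/873489 852367/873489]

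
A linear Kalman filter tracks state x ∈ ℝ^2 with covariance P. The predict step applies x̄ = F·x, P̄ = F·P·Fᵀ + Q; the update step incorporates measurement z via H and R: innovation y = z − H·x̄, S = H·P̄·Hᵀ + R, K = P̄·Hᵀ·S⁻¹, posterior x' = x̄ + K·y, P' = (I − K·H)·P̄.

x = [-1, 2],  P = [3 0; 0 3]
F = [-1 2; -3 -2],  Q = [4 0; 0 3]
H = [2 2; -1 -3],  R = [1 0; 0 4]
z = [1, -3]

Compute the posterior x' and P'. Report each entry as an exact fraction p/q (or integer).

x' = [-4039/13887, 1384/1543]
P' = [19801/13887 -1667/1543; -1667/1543 1509/1543]

x̄ = F·x = [5, -1]
P̄ = F·P·Fᵀ + Q = [19 -3; -3 42]
y = z − H·x̄ = [-7, -1]
S = H·P̄·Hᵀ + R = [221 -266; -266 383]
K = P̄·Hᵀ·S⁻¹ = [9596/13887 6302/13887; -316/1543 -715/1543]
x' = x̄ + K·y = [-4039/13887, 1384/1543]
P' = (I − K·H)·P̄ = [19801/13887 -1667/1543; -1667/1543 1509/1543]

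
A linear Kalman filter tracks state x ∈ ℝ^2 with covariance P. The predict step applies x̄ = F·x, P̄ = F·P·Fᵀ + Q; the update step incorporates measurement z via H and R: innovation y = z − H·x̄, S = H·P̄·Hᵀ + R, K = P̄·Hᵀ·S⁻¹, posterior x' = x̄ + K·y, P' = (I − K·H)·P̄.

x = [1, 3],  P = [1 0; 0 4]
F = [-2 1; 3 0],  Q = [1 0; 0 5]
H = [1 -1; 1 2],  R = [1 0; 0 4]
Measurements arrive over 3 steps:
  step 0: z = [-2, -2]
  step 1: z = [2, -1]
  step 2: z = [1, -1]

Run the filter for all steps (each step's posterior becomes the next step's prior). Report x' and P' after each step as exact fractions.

step 0: x̄ = F·x = [1, 3]
step 0: P̄ = F·P·Fᵀ + Q = [9 -6; -6 14]
step 0: y = z − H·x̄ = [0, -9]
step 0: S = H·P̄·Hᵀ + R = [36 -25; -25 45]
step 0: K = P̄·Hᵀ·S⁻¹ = [120/199 267/995; -70/199 292/995]
step 0: x' = x̄ + K·y = [-1408/995, 357/995]
step 0: P' = (I − K·H)·P̄ = [756/995 156/995; 156/995 506/995]
step 1: x̄ = F·x = [3173/995, -4224/995]
step 1: P̄ = F·P·Fᵀ + Q = [3901/995 -4068/995; -4068/995 11779/995]
step 1: y = z − H·x̄ = [-5407/995, 856/199]
step 1: S = H·P̄·Hᵀ + R = [24811/995 -4745/199; -4745/199 7745/199]
step 1: K = P̄·Hᵀ·S⁻¹ = [20917/39993 42206/199965; -30407/79986 108137/399930]
step 1: x' = x̄ + K·y = [250894/199965, -406457/399930]
step 1: P' = (I − K·H)·P̄ = [125998/199965 21413/199965; 21413/199965 194861/399930]
step 2: x̄ = F·x = [-470011/133310, 250894/66655]
step 2: P̄ = F·P·Fᵀ + Q = [477157/133310 -230583/66655; -230583/66655 711269/66655]
step 2: y = z − H·x̄ = [1105109/133310, -133375/26662]
step 2: S = H·P̄·Hᵀ + R = [2955337/133310 -565817/26662; -565817/26662 971177/26662]
step 2: K = P̄·Hᵀ·S⁻¹ = [12365729/23805621 717422/3400803; -18023899/47611242 1838999/6801606]
step 2: x' = x̄ + K·y = [-2181484/7935207, -11532769/15870414]
step 2: P' = (I − K·H)·P̄ = [14939758/23805621 2574029/23805621; 2574029/23805621 23171957/47611242]

step 0: x' = [-1408/995, 357/995], P' = [756/995 156/995; 156/995 506/995]
step 1: x' = [250894/199965, -406457/399930], P' = [125998/199965 21413/199965; 21413/199965 194861/399930]
step 2: x' = [-2181484/7935207, -11532769/15870414], P' = [14939758/23805621 2574029/23805621; 2574029/23805621 23171957/47611242]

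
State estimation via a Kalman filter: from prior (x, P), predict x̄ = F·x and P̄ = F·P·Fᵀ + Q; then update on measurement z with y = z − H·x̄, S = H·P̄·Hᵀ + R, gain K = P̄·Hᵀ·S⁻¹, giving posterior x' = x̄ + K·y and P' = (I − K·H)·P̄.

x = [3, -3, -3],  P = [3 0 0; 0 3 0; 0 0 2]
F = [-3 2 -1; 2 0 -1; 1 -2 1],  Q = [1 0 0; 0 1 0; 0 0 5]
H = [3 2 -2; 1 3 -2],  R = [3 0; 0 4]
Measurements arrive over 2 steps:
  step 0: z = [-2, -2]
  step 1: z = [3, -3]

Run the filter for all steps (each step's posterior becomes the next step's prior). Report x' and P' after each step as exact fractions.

step 0: x̄ = F·x = [-12, 9, 6]
step 0: P̄ = F·P·Fᵀ + Q = [42 -16 -23; -16 15 4; -23 4 22]
step 0: y = z − H·x̄ = [28, -5]
step 0: S = H·P̄·Hᵀ + R = [581 272; 272 217]
step 0: K = P̄·Hᵀ·S⁻¹ = [19500/52093 -14840/52093; -11354/52093 19273/52093; -7825/52093 -3395/52093]
step 0: x' = x̄ + K·y = [-4916/52093, 54560/52093, 110433/52093]
step 0: P' = (I − K·H)·P̄ = [51506/52093 -14848/52093 33161/52093; -14848/52093 81458/52093 76217/52093; 33161/52093 76217/52093 137696/52093]
step 1: x̄ = F·x = [13435/52093, -120265/52093, -3603/52093]
step 1: P̄ = F·P·Fᵀ + Q = [1051449/52093 -350005/52093 -564606/52093; -350005/52093 263169/52093 210303/52093; -564606/52093 210303/52093 596345/52093]
step 1: y = z − H·x̄ = [349298/52093, 183875/52093]
step 1: S = H·P̄·Hᵀ + R = [13950164/52093 5682504/52093; 5682504/52093 3648480/52093]
step 1: K = P̄·Hᵀ·S⁻¹ = [2659349/7441036 -1835993/7441036; -710383/3720518 13508279/44646216; -2076491/14882072 -8162255/89292432]
step 1: x' = x̄ + K·y = [181783/101932, -1541807/611592, -1623661/1223184]
step 1: P' = (I − K·H)·P̄ = [7099237/7441036 -1123545/7441036 5536287/7441036; -1123545/7441036 16531091/11161554 68799353/44646216; 5536287/7441036 68799353/44646216 255940291/89292432]

step 0: x' = [-4916/52093, 54560/52093, 110433/52093], P' = [51506/52093 -14848/52093 33161/52093; -14848/52093 81458/52093 76217/52093; 33161/52093 76217/52093 137696/52093]
step 1: x' = [181783/101932, -1541807/611592, -1623661/1223184], P' = [7099237/7441036 -1123545/7441036 5536287/7441036; -1123545/7441036 16531091/11161554 68799353/44646216; 5536287/7441036 68799353/44646216 255940291/89292432]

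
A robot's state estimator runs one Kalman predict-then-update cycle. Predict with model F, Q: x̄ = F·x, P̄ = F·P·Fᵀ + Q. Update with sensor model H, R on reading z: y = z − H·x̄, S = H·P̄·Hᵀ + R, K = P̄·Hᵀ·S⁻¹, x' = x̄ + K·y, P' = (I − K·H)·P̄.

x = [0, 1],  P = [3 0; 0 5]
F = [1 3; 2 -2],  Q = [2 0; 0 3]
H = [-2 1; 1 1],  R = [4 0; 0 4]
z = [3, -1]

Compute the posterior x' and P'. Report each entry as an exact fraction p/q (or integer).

x̄ = F·x = [3, -2]
P̄ = F·P·Fᵀ + Q = [50 -24; -24 35]
y = z − H·x̄ = [11, -2]
S = H·P̄·Hᵀ + R = [335 -41; -41 41]
K = P̄·Hᵀ·S⁻¹ = [-1/3 37/123; 47/147 3544/6027]
x' = x̄ + K·y = [-52/41, 685/2009]
P' = (I − K·H)·P̄ = [104/123 44/123; 44/123 12020/6027]

x' = [-52/41, 685/2009]
P' = [104/123 44/123; 44/123 12020/6027]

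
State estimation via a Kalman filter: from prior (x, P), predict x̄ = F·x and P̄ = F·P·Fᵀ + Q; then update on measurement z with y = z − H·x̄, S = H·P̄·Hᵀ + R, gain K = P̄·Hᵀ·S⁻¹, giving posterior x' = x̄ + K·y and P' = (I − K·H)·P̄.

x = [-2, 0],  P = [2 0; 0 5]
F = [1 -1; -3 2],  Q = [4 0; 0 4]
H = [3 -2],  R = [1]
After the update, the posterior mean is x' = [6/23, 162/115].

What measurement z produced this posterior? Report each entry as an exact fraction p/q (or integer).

x̄ = F·x = [-2, 6]
P̄ = F·P·Fᵀ + Q = [11 -16; -16 42]
S = H·P̄·Hᵀ + R = [460]
K = P̄·Hᵀ·S⁻¹ = [13/92; -33/115]
x' − x̄ = [52/23, -528/115] = K·y
y = (KᵀK)⁻¹·Kᵀ·(x' − x̄) = [16]
z = y + H·x̄ = [16] + [-18] = [-2]

z = [-2]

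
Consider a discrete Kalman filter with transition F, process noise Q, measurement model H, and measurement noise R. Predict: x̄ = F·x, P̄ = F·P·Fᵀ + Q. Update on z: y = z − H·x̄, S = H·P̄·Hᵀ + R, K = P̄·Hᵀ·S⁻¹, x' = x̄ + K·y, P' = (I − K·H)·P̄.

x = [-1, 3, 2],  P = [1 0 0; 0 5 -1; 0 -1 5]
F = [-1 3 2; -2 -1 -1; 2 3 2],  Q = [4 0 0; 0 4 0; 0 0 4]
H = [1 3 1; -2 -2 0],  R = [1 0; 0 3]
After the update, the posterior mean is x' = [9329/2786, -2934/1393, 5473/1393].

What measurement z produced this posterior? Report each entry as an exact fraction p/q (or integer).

x̄ = F·x = [14, -3, 11]
P̄ = F·P·Fᵀ + Q = [58 -18 51; -18 16 -24; 51 -24 61]
S = H·P̄·Hᵀ + R = [114 -122; -122 155]
K = P̄·Hᵀ·S⁻¹ = [-1235/2786 -1205/1393; 709/1393 594/1393; -194/1393 -638/1393]
x' − x̄ = [-29675/2786, 1245/1393, -9850/1393] = K·y
y = (KᵀK)⁻¹·Kᵀ·(x' − x̄) = [-15, 20]
z = y + H·x̄ = [-15, 20] + [16, -22] = [1, -2]

z = [1, -2]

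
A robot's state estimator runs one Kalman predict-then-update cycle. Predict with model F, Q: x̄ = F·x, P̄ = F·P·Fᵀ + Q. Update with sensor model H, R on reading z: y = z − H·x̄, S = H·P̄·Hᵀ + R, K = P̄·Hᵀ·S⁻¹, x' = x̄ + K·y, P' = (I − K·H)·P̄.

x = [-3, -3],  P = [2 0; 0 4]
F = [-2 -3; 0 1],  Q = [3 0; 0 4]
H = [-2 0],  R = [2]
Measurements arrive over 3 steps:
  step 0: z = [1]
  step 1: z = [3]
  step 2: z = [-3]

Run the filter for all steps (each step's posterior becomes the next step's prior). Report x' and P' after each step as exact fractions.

step 0: x' = [-32/95, 87/95], P' = [47/95 -12/95; -12/95 472/95]
step 1: x' = [-13928/9249, 2291/3083], P' = [4577/9249 -464/3083; -464/3083 14052/3083]
step 2: x' = [1233502/826759, 436875/826759], P' = [408755/826759 -123684/826759; -123684/826759 3767344/826759]

step 0: x̄ = F·x = [15, -3]
step 0: P̄ = F·P·Fᵀ + Q = [47 -12; -12 8]
step 0: y = z − H·x̄ = [31]
step 0: S = H·P̄·Hᵀ + R = [190]
step 0: K = P̄·Hᵀ·S⁻¹ = [-47/95; 12/95]
step 0: x' = x̄ + K·y = [-32/95, 87/95]
step 0: P' = (I − K·H)·P̄ = [47/95 -12/95; -12/95 472/95]
step 1: x̄ = F·x = [-197/95, 87/95]
step 1: P̄ = F·P·Fᵀ + Q = [4577/95 -1392/95; -1392/95 852/95]
step 1: y = z − H·x̄ = [-109/95]
step 1: S = H·P̄·Hᵀ + R = [18498/95]
step 1: K = P̄·Hᵀ·S⁻¹ = [-4577/9249; 464/3083]
step 1: x' = x̄ + K·y = [-13928/9249, 2291/3083]
step 1: P' = (I − K·H)·P̄ = [4577/9249 -464/3083; -464/3083 14052/3083]
step 2: x̄ = F·x = [7237/9249, 2291/3083]
step 2: P̄ = F·P·Fᵀ + Q = [408755/9249 -41228/3083; -41228/3083 26384/3083]
step 2: y = z − H·x̄ = [-13273/9249]
step 2: S = H·P̄·Hᵀ + R = [1653518/9249]
step 2: K = P̄·Hᵀ·S⁻¹ = [-408755/826759; 123684/826759]
step 2: x' = x̄ + K·y = [1233502/826759, 436875/826759]
step 2: P' = (I − K·H)·P̄ = [408755/826759 -123684/826759; -123684/826759 3767344/826759]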